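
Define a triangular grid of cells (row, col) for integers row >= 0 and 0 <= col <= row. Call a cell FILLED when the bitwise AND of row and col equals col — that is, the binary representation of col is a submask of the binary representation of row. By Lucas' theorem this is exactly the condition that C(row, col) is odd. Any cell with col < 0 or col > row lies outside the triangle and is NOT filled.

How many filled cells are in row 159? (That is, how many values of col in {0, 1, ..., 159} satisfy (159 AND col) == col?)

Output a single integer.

Answer: 64

Derivation:
159 in binary = 10011111
popcount(159) = number of 1-bits in 10011111 = 6
A col c satisfies (159 AND c) == c iff every set bit of c is also set in 159; each of the 6 set bits of 159 can independently be on or off in c.
count = 2^6 = 64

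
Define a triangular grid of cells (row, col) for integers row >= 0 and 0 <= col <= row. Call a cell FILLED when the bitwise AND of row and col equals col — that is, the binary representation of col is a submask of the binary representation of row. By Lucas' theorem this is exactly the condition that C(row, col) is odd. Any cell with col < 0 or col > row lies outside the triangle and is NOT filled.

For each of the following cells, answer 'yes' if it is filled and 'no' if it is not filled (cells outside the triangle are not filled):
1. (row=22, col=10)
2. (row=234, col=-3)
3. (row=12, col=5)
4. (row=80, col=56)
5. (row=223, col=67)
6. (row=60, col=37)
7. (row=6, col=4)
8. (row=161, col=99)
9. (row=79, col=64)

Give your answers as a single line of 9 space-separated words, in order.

(22,10): row=0b10110, col=0b1010, row AND col = 0b10 = 2; 2 != 10 -> empty
(234,-3): col outside [0, 234] -> not filled
(12,5): row=0b1100, col=0b101, row AND col = 0b100 = 4; 4 != 5 -> empty
(80,56): row=0b1010000, col=0b111000, row AND col = 0b10000 = 16; 16 != 56 -> empty
(223,67): row=0b11011111, col=0b1000011, row AND col = 0b1000011 = 67; 67 == 67 -> filled
(60,37): row=0b111100, col=0b100101, row AND col = 0b100100 = 36; 36 != 37 -> empty
(6,4): row=0b110, col=0b100, row AND col = 0b100 = 4; 4 == 4 -> filled
(161,99): row=0b10100001, col=0b1100011, row AND col = 0b100001 = 33; 33 != 99 -> empty
(79,64): row=0b1001111, col=0b1000000, row AND col = 0b1000000 = 64; 64 == 64 -> filled

Answer: no no no no yes no yes no yes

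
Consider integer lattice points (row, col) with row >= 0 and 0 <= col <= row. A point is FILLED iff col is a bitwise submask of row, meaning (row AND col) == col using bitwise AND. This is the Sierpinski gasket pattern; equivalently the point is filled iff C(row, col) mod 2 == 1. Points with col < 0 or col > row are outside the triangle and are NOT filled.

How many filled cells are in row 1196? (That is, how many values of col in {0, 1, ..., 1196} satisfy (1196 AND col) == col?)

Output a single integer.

Answer: 32

Derivation:
1196 in binary = 10010101100
popcount(1196) = number of 1-bits in 10010101100 = 5
A col c satisfies (1196 AND c) == c iff every set bit of c is also set in 1196; each of the 5 set bits of 1196 can independently be on or off in c.
count = 2^5 = 32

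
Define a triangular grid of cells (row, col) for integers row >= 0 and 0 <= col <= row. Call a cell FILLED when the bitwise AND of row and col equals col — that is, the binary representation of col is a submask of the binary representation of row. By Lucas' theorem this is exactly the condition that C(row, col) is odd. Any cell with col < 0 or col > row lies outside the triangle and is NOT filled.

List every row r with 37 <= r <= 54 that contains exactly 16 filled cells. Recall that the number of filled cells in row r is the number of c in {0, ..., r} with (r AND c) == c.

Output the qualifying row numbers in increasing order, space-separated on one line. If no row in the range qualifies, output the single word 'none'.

Row r has 2^popcount(r) filled cells, so we need popcount(r) = log2(16) = 4.
Scan r = 37..54 and keep those with exactly 4 one-bits:
r=37=100101 popcount=3 -> skip
r=38=100110 popcount=3 -> skip
r=39=100111 popcount=4 -> KEEP
r=40=101000 popcount=2 -> skip
r=41=101001 popcount=3 -> skip
r=42=101010 popcount=3 -> skip
r=43=101011 popcount=4 -> KEEP
r=44=101100 popcount=3 -> skip
r=45=101101 popcount=4 -> KEEP
r=46=101110 popcount=4 -> KEEP
r=47=101111 popcount=5 -> skip
r=48=110000 popcount=2 -> skip
r=49=110001 popcount=3 -> skip
r=50=110010 popcount=3 -> skip
r=51=110011 popcount=4 -> KEEP
r=52=110100 popcount=3 -> skip
r=53=110101 popcount=4 -> KEEP
r=54=110110 popcount=4 -> KEEP
Kept rows: 39 43 45 46 51 53 54

Answer: 39 43 45 46 51 53 54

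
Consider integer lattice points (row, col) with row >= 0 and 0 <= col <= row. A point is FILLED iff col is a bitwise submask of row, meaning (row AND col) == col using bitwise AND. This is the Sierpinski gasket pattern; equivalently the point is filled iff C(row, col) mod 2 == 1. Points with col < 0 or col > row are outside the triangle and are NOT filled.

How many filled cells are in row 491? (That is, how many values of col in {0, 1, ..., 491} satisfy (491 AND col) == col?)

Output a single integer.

Answer: 128

Derivation:
491 in binary = 111101011
popcount(491) = number of 1-bits in 111101011 = 7
A col c satisfies (491 AND c) == c iff every set bit of c is also set in 491; each of the 7 set bits of 491 can independently be on or off in c.
count = 2^7 = 128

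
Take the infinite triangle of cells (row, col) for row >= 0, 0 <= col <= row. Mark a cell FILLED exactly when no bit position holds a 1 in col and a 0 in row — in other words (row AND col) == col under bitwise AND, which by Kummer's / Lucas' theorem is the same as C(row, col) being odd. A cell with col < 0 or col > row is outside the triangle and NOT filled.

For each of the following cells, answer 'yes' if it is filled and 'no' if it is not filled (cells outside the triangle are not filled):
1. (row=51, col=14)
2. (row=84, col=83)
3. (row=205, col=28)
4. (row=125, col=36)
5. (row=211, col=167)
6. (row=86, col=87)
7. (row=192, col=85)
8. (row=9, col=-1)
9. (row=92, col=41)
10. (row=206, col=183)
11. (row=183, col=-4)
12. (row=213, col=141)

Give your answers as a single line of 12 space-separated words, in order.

Answer: no no no yes no no no no no no no no

Derivation:
(51,14): row=0b110011, col=0b1110, row AND col = 0b10 = 2; 2 != 14 -> empty
(84,83): row=0b1010100, col=0b1010011, row AND col = 0b1010000 = 80; 80 != 83 -> empty
(205,28): row=0b11001101, col=0b11100, row AND col = 0b1100 = 12; 12 != 28 -> empty
(125,36): row=0b1111101, col=0b100100, row AND col = 0b100100 = 36; 36 == 36 -> filled
(211,167): row=0b11010011, col=0b10100111, row AND col = 0b10000011 = 131; 131 != 167 -> empty
(86,87): col outside [0, 86] -> not filled
(192,85): row=0b11000000, col=0b1010101, row AND col = 0b1000000 = 64; 64 != 85 -> empty
(9,-1): col outside [0, 9] -> not filled
(92,41): row=0b1011100, col=0b101001, row AND col = 0b1000 = 8; 8 != 41 -> empty
(206,183): row=0b11001110, col=0b10110111, row AND col = 0b10000110 = 134; 134 != 183 -> empty
(183,-4): col outside [0, 183] -> not filled
(213,141): row=0b11010101, col=0b10001101, row AND col = 0b10000101 = 133; 133 != 141 -> empty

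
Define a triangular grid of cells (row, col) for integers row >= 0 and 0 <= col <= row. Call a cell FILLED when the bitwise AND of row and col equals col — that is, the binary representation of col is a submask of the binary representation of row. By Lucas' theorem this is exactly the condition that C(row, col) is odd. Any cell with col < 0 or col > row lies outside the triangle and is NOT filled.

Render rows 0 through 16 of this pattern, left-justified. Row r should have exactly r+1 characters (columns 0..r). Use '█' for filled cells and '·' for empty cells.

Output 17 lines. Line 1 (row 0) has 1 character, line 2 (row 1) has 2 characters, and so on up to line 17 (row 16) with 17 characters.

r0=0: █
r1=1: ██
r2=10: █·█
r3=11: ████
r4=100: █···█
r5=101: ██··██
r6=110: █·█·█·█
r7=111: ████████
r8=1000: █·······█
r9=1001: ██······██
r10=1010: █·█·····█·█
r11=1011: ████····████
r12=1100: █···█···█···█
r13=1101: ██··██··██··██
r14=1110: █·█·█·█·█·█·█·█
r15=1111: ████████████████
r16=10000: █···············█

Answer: █
██
█·█
████
█···█
██··██
█·█·█·█
████████
█·······█
██······██
█·█·····█·█
████····████
█···█···█···█
██··██··██··██
█·█·█·█·█·█·█·█
████████████████
█···············█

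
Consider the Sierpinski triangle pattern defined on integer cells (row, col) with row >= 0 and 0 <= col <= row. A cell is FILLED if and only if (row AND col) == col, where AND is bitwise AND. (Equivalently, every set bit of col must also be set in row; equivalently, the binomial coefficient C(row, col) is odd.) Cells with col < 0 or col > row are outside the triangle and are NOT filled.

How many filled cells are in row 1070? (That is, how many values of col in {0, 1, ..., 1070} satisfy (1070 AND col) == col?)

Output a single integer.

1070 in binary = 10000101110
popcount(1070) = number of 1-bits in 10000101110 = 5
A col c satisfies (1070 AND c) == c iff every set bit of c is also set in 1070; each of the 5 set bits of 1070 can independently be on or off in c.
count = 2^5 = 32

Answer: 32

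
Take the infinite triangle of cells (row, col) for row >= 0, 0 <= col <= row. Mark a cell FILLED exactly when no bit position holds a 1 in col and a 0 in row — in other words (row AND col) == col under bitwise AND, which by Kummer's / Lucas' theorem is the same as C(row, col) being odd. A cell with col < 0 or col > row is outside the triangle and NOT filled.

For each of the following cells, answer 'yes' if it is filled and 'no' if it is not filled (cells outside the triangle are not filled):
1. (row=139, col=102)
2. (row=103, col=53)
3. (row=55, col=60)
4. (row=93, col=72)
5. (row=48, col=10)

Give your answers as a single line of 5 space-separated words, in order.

Answer: no no no yes no

Derivation:
(139,102): row=0b10001011, col=0b1100110, row AND col = 0b10 = 2; 2 != 102 -> empty
(103,53): row=0b1100111, col=0b110101, row AND col = 0b100101 = 37; 37 != 53 -> empty
(55,60): col outside [0, 55] -> not filled
(93,72): row=0b1011101, col=0b1001000, row AND col = 0b1001000 = 72; 72 == 72 -> filled
(48,10): row=0b110000, col=0b1010, row AND col = 0b0 = 0; 0 != 10 -> empty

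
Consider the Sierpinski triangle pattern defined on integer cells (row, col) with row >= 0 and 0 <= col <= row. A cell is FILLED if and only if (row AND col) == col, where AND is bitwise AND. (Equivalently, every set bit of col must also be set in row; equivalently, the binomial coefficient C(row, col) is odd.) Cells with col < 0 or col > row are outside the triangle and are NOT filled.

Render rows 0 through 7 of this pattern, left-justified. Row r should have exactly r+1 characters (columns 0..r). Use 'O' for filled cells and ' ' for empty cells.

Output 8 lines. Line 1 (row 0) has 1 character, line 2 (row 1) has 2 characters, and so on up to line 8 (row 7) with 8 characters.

Answer: O
OO
O O
OOOO
O   O
OO  OO
O O O O
OOOOOOOO

Derivation:
r0=0: O
r1=1: OO
r2=10: O O
r3=11: OOOO
r4=100: O   O
r5=101: OO  OO
r6=110: O O O O
r7=111: OOOOOOOO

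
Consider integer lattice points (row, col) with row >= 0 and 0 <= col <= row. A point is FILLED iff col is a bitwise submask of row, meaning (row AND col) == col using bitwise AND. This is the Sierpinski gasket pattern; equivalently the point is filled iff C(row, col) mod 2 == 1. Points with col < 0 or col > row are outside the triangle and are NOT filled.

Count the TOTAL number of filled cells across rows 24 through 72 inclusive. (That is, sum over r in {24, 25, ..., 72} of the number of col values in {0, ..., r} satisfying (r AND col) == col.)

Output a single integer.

r24=11000 pc2: +4 =4
r25=11001 pc3: +8 =12
r26=11010 pc3: +8 =20
r27=11011 pc4: +16 =36
r28=11100 pc3: +8 =44
r29=11101 pc4: +16 =60
r30=11110 pc4: +16 =76
r31=11111 pc5: +32 =108
r32=100000 pc1: +2 =110
r33=100001 pc2: +4 =114
r34=100010 pc2: +4 =118
r35=100011 pc3: +8 =126
r36=100100 pc2: +4 =130
r37=100101 pc3: +8 =138
r38=100110 pc3: +8 =146
r39=100111 pc4: +16 =162
r40=101000 pc2: +4 =166
r41=101001 pc3: +8 =174
r42=101010 pc3: +8 =182
r43=101011 pc4: +16 =198
r44=101100 pc3: +8 =206
r45=101101 pc4: +16 =222
r46=101110 pc4: +16 =238
r47=101111 pc5: +32 =270
r48=110000 pc2: +4 =274
r49=110001 pc3: +8 =282
r50=110010 pc3: +8 =290
r51=110011 pc4: +16 =306
r52=110100 pc3: +8 =314
r53=110101 pc4: +16 =330
r54=110110 pc4: +16 =346
r55=110111 pc5: +32 =378
r56=111000 pc3: +8 =386
r57=111001 pc4: +16 =402
r58=111010 pc4: +16 =418
r59=111011 pc5: +32 =450
r60=111100 pc4: +16 =466
r61=111101 pc5: +32 =498
r62=111110 pc5: +32 =530
r63=111111 pc6: +64 =594
r64=1000000 pc1: +2 =596
r65=1000001 pc2: +4 =600
r66=1000010 pc2: +4 =604
r67=1000011 pc3: +8 =612
r68=1000100 pc2: +4 =616
r69=1000101 pc3: +8 =624
r70=1000110 pc3: +8 =632
r71=1000111 pc4: +16 =648
r72=1001000 pc2: +4 =652

Answer: 652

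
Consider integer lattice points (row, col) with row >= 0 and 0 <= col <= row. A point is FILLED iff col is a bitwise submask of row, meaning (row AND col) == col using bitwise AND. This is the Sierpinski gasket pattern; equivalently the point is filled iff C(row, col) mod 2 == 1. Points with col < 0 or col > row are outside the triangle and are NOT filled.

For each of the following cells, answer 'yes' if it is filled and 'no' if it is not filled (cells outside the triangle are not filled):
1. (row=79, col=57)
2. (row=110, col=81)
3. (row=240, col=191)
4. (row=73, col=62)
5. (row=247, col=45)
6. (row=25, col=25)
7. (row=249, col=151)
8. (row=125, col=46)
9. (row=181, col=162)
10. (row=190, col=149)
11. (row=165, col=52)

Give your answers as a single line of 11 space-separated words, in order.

(79,57): row=0b1001111, col=0b111001, row AND col = 0b1001 = 9; 9 != 57 -> empty
(110,81): row=0b1101110, col=0b1010001, row AND col = 0b1000000 = 64; 64 != 81 -> empty
(240,191): row=0b11110000, col=0b10111111, row AND col = 0b10110000 = 176; 176 != 191 -> empty
(73,62): row=0b1001001, col=0b111110, row AND col = 0b1000 = 8; 8 != 62 -> empty
(247,45): row=0b11110111, col=0b101101, row AND col = 0b100101 = 37; 37 != 45 -> empty
(25,25): row=0b11001, col=0b11001, row AND col = 0b11001 = 25; 25 == 25 -> filled
(249,151): row=0b11111001, col=0b10010111, row AND col = 0b10010001 = 145; 145 != 151 -> empty
(125,46): row=0b1111101, col=0b101110, row AND col = 0b101100 = 44; 44 != 46 -> empty
(181,162): row=0b10110101, col=0b10100010, row AND col = 0b10100000 = 160; 160 != 162 -> empty
(190,149): row=0b10111110, col=0b10010101, row AND col = 0b10010100 = 148; 148 != 149 -> empty
(165,52): row=0b10100101, col=0b110100, row AND col = 0b100100 = 36; 36 != 52 -> empty

Answer: no no no no no yes no no no no no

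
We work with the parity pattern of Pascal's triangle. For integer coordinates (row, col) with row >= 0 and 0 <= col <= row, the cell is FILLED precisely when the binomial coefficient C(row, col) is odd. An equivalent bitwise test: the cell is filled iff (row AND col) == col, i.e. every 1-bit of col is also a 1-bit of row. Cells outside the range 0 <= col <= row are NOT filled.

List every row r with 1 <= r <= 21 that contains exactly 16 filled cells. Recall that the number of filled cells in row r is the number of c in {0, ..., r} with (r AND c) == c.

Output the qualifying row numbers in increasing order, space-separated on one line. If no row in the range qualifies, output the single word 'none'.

Row r has 2^popcount(r) filled cells, so we need popcount(r) = log2(16) = 4.
Scan r = 1..21 and keep those with exactly 4 one-bits:
r=1=1 popcount=1 -> skip
r=2=10 popcount=1 -> skip
r=3=11 popcount=2 -> skip
r=4=100 popcount=1 -> skip
r=5=101 popcount=2 -> skip
r=6=110 popcount=2 -> skip
r=7=111 popcount=3 -> skip
r=8=1000 popcount=1 -> skip
r=9=1001 popcount=2 -> skip
r=10=1010 popcount=2 -> skip
r=11=1011 popcount=3 -> skip
r=12=1100 popcount=2 -> skip
r=13=1101 popcount=3 -> skip
r=14=1110 popcount=3 -> skip
r=15=1111 popcount=4 -> KEEP
r=16=10000 popcount=1 -> skip
r=17=10001 popcount=2 -> skip
r=18=10010 popcount=2 -> skip
r=19=10011 popcount=3 -> skip
r=20=10100 popcount=2 -> skip
r=21=10101 popcount=3 -> skip
Kept rows: 15

Answer: 15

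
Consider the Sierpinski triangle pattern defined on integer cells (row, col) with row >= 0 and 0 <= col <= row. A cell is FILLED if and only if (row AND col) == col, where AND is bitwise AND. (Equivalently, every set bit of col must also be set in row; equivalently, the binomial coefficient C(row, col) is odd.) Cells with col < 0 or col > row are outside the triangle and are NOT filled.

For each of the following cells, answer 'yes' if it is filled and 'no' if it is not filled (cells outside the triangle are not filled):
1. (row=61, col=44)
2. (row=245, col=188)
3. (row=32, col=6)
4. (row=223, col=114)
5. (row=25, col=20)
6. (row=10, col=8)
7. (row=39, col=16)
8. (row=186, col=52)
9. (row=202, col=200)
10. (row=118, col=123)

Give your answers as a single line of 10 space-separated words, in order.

Answer: yes no no no no yes no no yes no

Derivation:
(61,44): row=0b111101, col=0b101100, row AND col = 0b101100 = 44; 44 == 44 -> filled
(245,188): row=0b11110101, col=0b10111100, row AND col = 0b10110100 = 180; 180 != 188 -> empty
(32,6): row=0b100000, col=0b110, row AND col = 0b0 = 0; 0 != 6 -> empty
(223,114): row=0b11011111, col=0b1110010, row AND col = 0b1010010 = 82; 82 != 114 -> empty
(25,20): row=0b11001, col=0b10100, row AND col = 0b10000 = 16; 16 != 20 -> empty
(10,8): row=0b1010, col=0b1000, row AND col = 0b1000 = 8; 8 == 8 -> filled
(39,16): row=0b100111, col=0b10000, row AND col = 0b0 = 0; 0 != 16 -> empty
(186,52): row=0b10111010, col=0b110100, row AND col = 0b110000 = 48; 48 != 52 -> empty
(202,200): row=0b11001010, col=0b11001000, row AND col = 0b11001000 = 200; 200 == 200 -> filled
(118,123): col outside [0, 118] -> not filled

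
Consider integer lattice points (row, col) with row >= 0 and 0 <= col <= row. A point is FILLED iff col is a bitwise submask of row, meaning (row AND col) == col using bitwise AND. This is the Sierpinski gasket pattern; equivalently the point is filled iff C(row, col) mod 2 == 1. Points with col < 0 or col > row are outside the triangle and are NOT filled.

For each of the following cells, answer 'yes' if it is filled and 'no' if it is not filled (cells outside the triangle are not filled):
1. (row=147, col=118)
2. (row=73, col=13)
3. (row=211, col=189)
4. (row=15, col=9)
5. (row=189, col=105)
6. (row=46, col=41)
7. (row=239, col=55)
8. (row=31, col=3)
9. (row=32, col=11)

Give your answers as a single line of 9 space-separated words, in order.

Answer: no no no yes no no no yes no

Derivation:
(147,118): row=0b10010011, col=0b1110110, row AND col = 0b10010 = 18; 18 != 118 -> empty
(73,13): row=0b1001001, col=0b1101, row AND col = 0b1001 = 9; 9 != 13 -> empty
(211,189): row=0b11010011, col=0b10111101, row AND col = 0b10010001 = 145; 145 != 189 -> empty
(15,9): row=0b1111, col=0b1001, row AND col = 0b1001 = 9; 9 == 9 -> filled
(189,105): row=0b10111101, col=0b1101001, row AND col = 0b101001 = 41; 41 != 105 -> empty
(46,41): row=0b101110, col=0b101001, row AND col = 0b101000 = 40; 40 != 41 -> empty
(239,55): row=0b11101111, col=0b110111, row AND col = 0b100111 = 39; 39 != 55 -> empty
(31,3): row=0b11111, col=0b11, row AND col = 0b11 = 3; 3 == 3 -> filled
(32,11): row=0b100000, col=0b1011, row AND col = 0b0 = 0; 0 != 11 -> empty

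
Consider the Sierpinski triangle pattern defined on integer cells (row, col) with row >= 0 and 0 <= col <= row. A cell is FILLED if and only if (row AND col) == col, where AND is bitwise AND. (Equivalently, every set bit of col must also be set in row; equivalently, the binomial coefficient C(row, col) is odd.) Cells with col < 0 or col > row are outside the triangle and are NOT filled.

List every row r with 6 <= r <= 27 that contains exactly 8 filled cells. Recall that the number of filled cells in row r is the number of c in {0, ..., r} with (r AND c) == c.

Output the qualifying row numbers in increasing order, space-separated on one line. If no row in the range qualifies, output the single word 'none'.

Answer: 7 11 13 14 19 21 22 25 26

Derivation:
Row r has 2^popcount(r) filled cells, so we need popcount(r) = log2(8) = 3.
Scan r = 6..27 and keep those with exactly 3 one-bits:
r=6=110 popcount=2 -> skip
r=7=111 popcount=3 -> KEEP
r=8=1000 popcount=1 -> skip
r=9=1001 popcount=2 -> skip
r=10=1010 popcount=2 -> skip
r=11=1011 popcount=3 -> KEEP
r=12=1100 popcount=2 -> skip
r=13=1101 popcount=3 -> KEEP
r=14=1110 popcount=3 -> KEEP
r=15=1111 popcount=4 -> skip
r=16=10000 popcount=1 -> skip
r=17=10001 popcount=2 -> skip
r=18=10010 popcount=2 -> skip
r=19=10011 popcount=3 -> KEEP
r=20=10100 popcount=2 -> skip
r=21=10101 popcount=3 -> KEEP
r=22=10110 popcount=3 -> KEEP
r=23=10111 popcount=4 -> skip
r=24=11000 popcount=2 -> skip
r=25=11001 popcount=3 -> KEEP
r=26=11010 popcount=3 -> KEEP
r=27=11011 popcount=4 -> skip
Kept rows: 7 11 13 14 19 21 22 25 26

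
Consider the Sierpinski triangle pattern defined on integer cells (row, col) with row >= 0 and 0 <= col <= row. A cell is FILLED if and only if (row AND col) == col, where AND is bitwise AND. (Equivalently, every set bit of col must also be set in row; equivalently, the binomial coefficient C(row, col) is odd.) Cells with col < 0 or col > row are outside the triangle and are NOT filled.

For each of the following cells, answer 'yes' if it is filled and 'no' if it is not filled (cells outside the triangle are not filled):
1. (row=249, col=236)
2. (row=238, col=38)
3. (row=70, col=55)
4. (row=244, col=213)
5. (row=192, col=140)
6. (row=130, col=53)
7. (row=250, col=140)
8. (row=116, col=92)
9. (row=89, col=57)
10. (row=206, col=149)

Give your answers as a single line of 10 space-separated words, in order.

(249,236): row=0b11111001, col=0b11101100, row AND col = 0b11101000 = 232; 232 != 236 -> empty
(238,38): row=0b11101110, col=0b100110, row AND col = 0b100110 = 38; 38 == 38 -> filled
(70,55): row=0b1000110, col=0b110111, row AND col = 0b110 = 6; 6 != 55 -> empty
(244,213): row=0b11110100, col=0b11010101, row AND col = 0b11010100 = 212; 212 != 213 -> empty
(192,140): row=0b11000000, col=0b10001100, row AND col = 0b10000000 = 128; 128 != 140 -> empty
(130,53): row=0b10000010, col=0b110101, row AND col = 0b0 = 0; 0 != 53 -> empty
(250,140): row=0b11111010, col=0b10001100, row AND col = 0b10001000 = 136; 136 != 140 -> empty
(116,92): row=0b1110100, col=0b1011100, row AND col = 0b1010100 = 84; 84 != 92 -> empty
(89,57): row=0b1011001, col=0b111001, row AND col = 0b11001 = 25; 25 != 57 -> empty
(206,149): row=0b11001110, col=0b10010101, row AND col = 0b10000100 = 132; 132 != 149 -> empty

Answer: no yes no no no no no no no no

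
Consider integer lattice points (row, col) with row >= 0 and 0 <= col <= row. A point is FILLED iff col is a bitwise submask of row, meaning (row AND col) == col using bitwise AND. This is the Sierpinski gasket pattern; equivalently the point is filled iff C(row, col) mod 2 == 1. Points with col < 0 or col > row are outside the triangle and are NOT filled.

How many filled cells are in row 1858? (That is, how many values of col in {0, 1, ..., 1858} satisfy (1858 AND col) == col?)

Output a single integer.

Answer: 32

Derivation:
1858 in binary = 11101000010
popcount(1858) = number of 1-bits in 11101000010 = 5
A col c satisfies (1858 AND c) == c iff every set bit of c is also set in 1858; each of the 5 set bits of 1858 can independently be on or off in c.
count = 2^5 = 32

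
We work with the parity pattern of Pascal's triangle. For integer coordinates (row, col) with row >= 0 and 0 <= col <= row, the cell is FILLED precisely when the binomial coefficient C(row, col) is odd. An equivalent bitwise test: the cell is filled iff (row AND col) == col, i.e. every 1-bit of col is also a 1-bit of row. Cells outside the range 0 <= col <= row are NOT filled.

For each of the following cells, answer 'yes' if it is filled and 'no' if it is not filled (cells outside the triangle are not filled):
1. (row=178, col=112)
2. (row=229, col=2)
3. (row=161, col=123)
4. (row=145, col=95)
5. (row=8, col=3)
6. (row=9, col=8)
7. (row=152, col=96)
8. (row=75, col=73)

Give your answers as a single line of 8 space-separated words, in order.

Answer: no no no no no yes no yes

Derivation:
(178,112): row=0b10110010, col=0b1110000, row AND col = 0b110000 = 48; 48 != 112 -> empty
(229,2): row=0b11100101, col=0b10, row AND col = 0b0 = 0; 0 != 2 -> empty
(161,123): row=0b10100001, col=0b1111011, row AND col = 0b100001 = 33; 33 != 123 -> empty
(145,95): row=0b10010001, col=0b1011111, row AND col = 0b10001 = 17; 17 != 95 -> empty
(8,3): row=0b1000, col=0b11, row AND col = 0b0 = 0; 0 != 3 -> empty
(9,8): row=0b1001, col=0b1000, row AND col = 0b1000 = 8; 8 == 8 -> filled
(152,96): row=0b10011000, col=0b1100000, row AND col = 0b0 = 0; 0 != 96 -> empty
(75,73): row=0b1001011, col=0b1001001, row AND col = 0b1001001 = 73; 73 == 73 -> filled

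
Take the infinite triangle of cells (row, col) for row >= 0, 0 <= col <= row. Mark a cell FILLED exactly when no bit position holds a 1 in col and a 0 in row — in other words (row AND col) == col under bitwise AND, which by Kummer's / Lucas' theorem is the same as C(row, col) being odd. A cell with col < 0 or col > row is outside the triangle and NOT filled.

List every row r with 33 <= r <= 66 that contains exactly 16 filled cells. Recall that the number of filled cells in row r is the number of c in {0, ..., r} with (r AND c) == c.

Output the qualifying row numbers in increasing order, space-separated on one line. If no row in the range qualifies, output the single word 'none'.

Answer: 39 43 45 46 51 53 54 57 58 60

Derivation:
Row r has 2^popcount(r) filled cells, so we need popcount(r) = log2(16) = 4.
Scan r = 33..66 and keep those with exactly 4 one-bits:
r=33=100001 popcount=2 -> skip
r=34=100010 popcount=2 -> skip
r=35=100011 popcount=3 -> skip
r=36=100100 popcount=2 -> skip
r=37=100101 popcount=3 -> skip
r=38=100110 popcount=3 -> skip
r=39=100111 popcount=4 -> KEEP
r=40=101000 popcount=2 -> skip
r=41=101001 popcount=3 -> skip
r=42=101010 popcount=3 -> skip
r=43=101011 popcount=4 -> KEEP
r=44=101100 popcount=3 -> skip
r=45=101101 popcount=4 -> KEEP
r=46=101110 popcount=4 -> KEEP
r=47=101111 popcount=5 -> skip
r=48=110000 popcount=2 -> skip
r=49=110001 popcount=3 -> skip
r=50=110010 popcount=3 -> skip
r=51=110011 popcount=4 -> KEEP
r=52=110100 popcount=3 -> skip
r=53=110101 popcount=4 -> KEEP
r=54=110110 popcount=4 -> KEEP
r=55=110111 popcount=5 -> skip
r=56=111000 popcount=3 -> skip
r=57=111001 popcount=4 -> KEEP
r=58=111010 popcount=4 -> KEEP
r=59=111011 popcount=5 -> skip
r=60=111100 popcount=4 -> KEEP
r=61=111101 popcount=5 -> skip
r=62=111110 popcount=5 -> skip
r=63=111111 popcount=6 -> skip
r=64=1000000 popcount=1 -> skip
r=65=1000001 popcount=2 -> skip
r=66=1000010 popcount=2 -> skip
Kept rows: 39 43 45 46 51 53 54 57 58 60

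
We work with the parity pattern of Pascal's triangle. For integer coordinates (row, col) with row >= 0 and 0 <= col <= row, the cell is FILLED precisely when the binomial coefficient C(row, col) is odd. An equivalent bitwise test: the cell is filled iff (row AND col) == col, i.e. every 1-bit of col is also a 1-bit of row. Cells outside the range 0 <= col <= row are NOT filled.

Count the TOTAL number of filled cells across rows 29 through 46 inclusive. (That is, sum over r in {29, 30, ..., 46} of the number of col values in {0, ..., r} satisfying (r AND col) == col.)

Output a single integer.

Answer: 194

Derivation:
r29=11101 pc4: +16 =16
r30=11110 pc4: +16 =32
r31=11111 pc5: +32 =64
r32=100000 pc1: +2 =66
r33=100001 pc2: +4 =70
r34=100010 pc2: +4 =74
r35=100011 pc3: +8 =82
r36=100100 pc2: +4 =86
r37=100101 pc3: +8 =94
r38=100110 pc3: +8 =102
r39=100111 pc4: +16 =118
r40=101000 pc2: +4 =122
r41=101001 pc3: +8 =130
r42=101010 pc3: +8 =138
r43=101011 pc4: +16 =154
r44=101100 pc3: +8 =162
r45=101101 pc4: +16 =178
r46=101110 pc4: +16 =194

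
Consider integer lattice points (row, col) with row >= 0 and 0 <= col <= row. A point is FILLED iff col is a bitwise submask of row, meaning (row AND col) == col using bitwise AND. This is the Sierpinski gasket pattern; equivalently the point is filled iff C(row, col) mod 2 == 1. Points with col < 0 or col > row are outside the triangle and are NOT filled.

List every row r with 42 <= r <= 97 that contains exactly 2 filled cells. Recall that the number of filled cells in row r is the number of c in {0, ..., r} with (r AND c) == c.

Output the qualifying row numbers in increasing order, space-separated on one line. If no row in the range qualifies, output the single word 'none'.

Row r has 2^popcount(r) filled cells, so we need popcount(r) = log2(2) = 1.
Scan r = 42..97 and keep those with exactly 1 one-bits:
r=42=101010 popcount=3 -> skip
r=43=101011 popcount=4 -> skip
r=44=101100 popcount=3 -> skip
r=45=101101 popcount=4 -> skip
r=46=101110 popcount=4 -> skip
r=47=101111 popcount=5 -> skip
r=48=110000 popcount=2 -> skip
r=49=110001 popcount=3 -> skip
r=50=110010 popcount=3 -> skip
r=51=110011 popcount=4 -> skip
r=52=110100 popcount=3 -> skip
r=53=110101 popcount=4 -> skip
r=54=110110 popcount=4 -> skip
r=55=110111 popcount=5 -> skip
r=56=111000 popcount=3 -> skip
r=57=111001 popcount=4 -> skip
r=58=111010 popcount=4 -> skip
r=59=111011 popcount=5 -> skip
r=60=111100 popcount=4 -> skip
r=61=111101 popcount=5 -> skip
r=62=111110 popcount=5 -> skip
r=63=111111 popcount=6 -> skip
r=64=1000000 popcount=1 -> KEEP
r=65=1000001 popcount=2 -> skip
r=66=1000010 popcount=2 -> skip
r=67=1000011 popcount=3 -> skip
r=68=1000100 popcount=2 -> skip
r=69=1000101 popcount=3 -> skip
r=70=1000110 popcount=3 -> skip
r=71=1000111 popcount=4 -> skip
r=72=1001000 popcount=2 -> skip
r=73=1001001 popcount=3 -> skip
r=74=1001010 popcount=3 -> skip
r=75=1001011 popcount=4 -> skip
r=76=1001100 popcount=3 -> skip
r=77=1001101 popcount=4 -> skip
r=78=1001110 popcount=4 -> skip
r=79=1001111 popcount=5 -> skip
r=80=1010000 popcount=2 -> skip
r=81=1010001 popcount=3 -> skip
r=82=1010010 popcount=3 -> skip
r=83=1010011 popcount=4 -> skip
r=84=1010100 popcount=3 -> skip
r=85=1010101 popcount=4 -> skip
r=86=1010110 popcount=4 -> skip
r=87=1010111 popcount=5 -> skip
r=88=1011000 popcount=3 -> skip
r=89=1011001 popcount=4 -> skip
r=90=1011010 popcount=4 -> skip
r=91=1011011 popcount=5 -> skip
r=92=1011100 popcount=4 -> skip
r=93=1011101 popcount=5 -> skip
r=94=1011110 popcount=5 -> skip
r=95=1011111 popcount=6 -> skip
r=96=1100000 popcount=2 -> skip
r=97=1100001 popcount=3 -> skip
Kept rows: 64

Answer: 64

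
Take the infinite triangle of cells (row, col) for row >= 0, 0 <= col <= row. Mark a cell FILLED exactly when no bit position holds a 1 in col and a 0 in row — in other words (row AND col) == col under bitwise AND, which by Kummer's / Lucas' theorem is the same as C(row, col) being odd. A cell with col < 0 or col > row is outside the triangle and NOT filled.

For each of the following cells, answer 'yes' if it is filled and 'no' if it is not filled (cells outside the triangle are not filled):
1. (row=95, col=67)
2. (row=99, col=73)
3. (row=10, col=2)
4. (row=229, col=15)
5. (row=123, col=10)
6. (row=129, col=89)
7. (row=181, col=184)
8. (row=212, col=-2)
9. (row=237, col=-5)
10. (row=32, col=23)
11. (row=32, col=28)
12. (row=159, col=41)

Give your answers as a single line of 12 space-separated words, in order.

Answer: yes no yes no yes no no no no no no no

Derivation:
(95,67): row=0b1011111, col=0b1000011, row AND col = 0b1000011 = 67; 67 == 67 -> filled
(99,73): row=0b1100011, col=0b1001001, row AND col = 0b1000001 = 65; 65 != 73 -> empty
(10,2): row=0b1010, col=0b10, row AND col = 0b10 = 2; 2 == 2 -> filled
(229,15): row=0b11100101, col=0b1111, row AND col = 0b101 = 5; 5 != 15 -> empty
(123,10): row=0b1111011, col=0b1010, row AND col = 0b1010 = 10; 10 == 10 -> filled
(129,89): row=0b10000001, col=0b1011001, row AND col = 0b1 = 1; 1 != 89 -> empty
(181,184): col outside [0, 181] -> not filled
(212,-2): col outside [0, 212] -> not filled
(237,-5): col outside [0, 237] -> not filled
(32,23): row=0b100000, col=0b10111, row AND col = 0b0 = 0; 0 != 23 -> empty
(32,28): row=0b100000, col=0b11100, row AND col = 0b0 = 0; 0 != 28 -> empty
(159,41): row=0b10011111, col=0b101001, row AND col = 0b1001 = 9; 9 != 41 -> empty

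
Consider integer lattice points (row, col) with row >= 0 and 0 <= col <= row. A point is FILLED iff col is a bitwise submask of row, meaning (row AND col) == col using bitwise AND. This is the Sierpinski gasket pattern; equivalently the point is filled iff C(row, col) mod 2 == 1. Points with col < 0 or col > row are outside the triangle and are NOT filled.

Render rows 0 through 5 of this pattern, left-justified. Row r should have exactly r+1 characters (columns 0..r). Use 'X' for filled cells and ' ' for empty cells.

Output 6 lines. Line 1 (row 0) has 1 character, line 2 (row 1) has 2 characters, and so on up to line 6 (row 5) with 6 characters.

r0=0: X
r1=1: XX
r2=10: X X
r3=11: XXXX
r4=100: X   X
r5=101: XX  XX

Answer: X
XX
X X
XXXX
X   X
XX  XX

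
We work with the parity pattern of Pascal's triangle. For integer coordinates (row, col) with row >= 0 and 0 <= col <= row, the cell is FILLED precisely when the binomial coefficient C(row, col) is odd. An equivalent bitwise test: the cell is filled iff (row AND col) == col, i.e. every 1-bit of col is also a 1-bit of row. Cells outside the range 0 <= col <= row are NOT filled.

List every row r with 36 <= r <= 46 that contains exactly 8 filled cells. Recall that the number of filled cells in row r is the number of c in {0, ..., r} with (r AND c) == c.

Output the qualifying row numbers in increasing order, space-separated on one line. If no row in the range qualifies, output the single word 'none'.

Answer: 37 38 41 42 44

Derivation:
Row r has 2^popcount(r) filled cells, so we need popcount(r) = log2(8) = 3.
Scan r = 36..46 and keep those with exactly 3 one-bits:
r=36=100100 popcount=2 -> skip
r=37=100101 popcount=3 -> KEEP
r=38=100110 popcount=3 -> KEEP
r=39=100111 popcount=4 -> skip
r=40=101000 popcount=2 -> skip
r=41=101001 popcount=3 -> KEEP
r=42=101010 popcount=3 -> KEEP
r=43=101011 popcount=4 -> skip
r=44=101100 popcount=3 -> KEEP
r=45=101101 popcount=4 -> skip
r=46=101110 popcount=4 -> skip
Kept rows: 37 38 41 42 44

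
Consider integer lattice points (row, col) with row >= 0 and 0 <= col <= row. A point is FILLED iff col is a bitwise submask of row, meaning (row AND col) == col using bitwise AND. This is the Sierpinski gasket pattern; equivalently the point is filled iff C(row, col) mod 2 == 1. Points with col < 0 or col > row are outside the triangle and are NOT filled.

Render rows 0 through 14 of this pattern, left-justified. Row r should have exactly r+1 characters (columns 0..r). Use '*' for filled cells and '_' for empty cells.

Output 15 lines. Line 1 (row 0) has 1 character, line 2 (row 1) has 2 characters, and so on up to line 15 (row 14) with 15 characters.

Answer: *
**
*_*
****
*___*
**__**
*_*_*_*
********
*_______*
**______**
*_*_____*_*
****____****
*___*___*___*
**__**__**__**
*_*_*_*_*_*_*_*

Derivation:
r0=0: *
r1=1: **
r2=10: *_*
r3=11: ****
r4=100: *___*
r5=101: **__**
r6=110: *_*_*_*
r7=111: ********
r8=1000: *_______*
r9=1001: **______**
r10=1010: *_*_____*_*
r11=1011: ****____****
r12=1100: *___*___*___*
r13=1101: **__**__**__**
r14=1110: *_*_*_*_*_*_*_*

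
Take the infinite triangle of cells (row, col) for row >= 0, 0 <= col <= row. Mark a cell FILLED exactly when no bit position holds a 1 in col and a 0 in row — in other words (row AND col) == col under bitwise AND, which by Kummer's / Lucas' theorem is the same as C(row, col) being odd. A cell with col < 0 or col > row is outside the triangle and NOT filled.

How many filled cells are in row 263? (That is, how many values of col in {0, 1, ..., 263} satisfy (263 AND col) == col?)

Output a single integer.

263 in binary = 100000111
popcount(263) = number of 1-bits in 100000111 = 4
A col c satisfies (263 AND c) == c iff every set bit of c is also set in 263; each of the 4 set bits of 263 can independently be on or off in c.
count = 2^4 = 16

Answer: 16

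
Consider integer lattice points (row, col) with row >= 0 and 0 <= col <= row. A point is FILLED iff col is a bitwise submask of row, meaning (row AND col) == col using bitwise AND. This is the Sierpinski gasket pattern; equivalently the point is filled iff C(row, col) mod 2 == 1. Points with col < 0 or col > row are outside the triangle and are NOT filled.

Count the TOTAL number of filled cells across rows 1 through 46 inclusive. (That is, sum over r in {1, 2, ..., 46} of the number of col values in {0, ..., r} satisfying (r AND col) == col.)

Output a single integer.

r1=1 pc1: +2 =2
r2=10 pc1: +2 =4
r3=11 pc2: +4 =8
r4=100 pc1: +2 =10
r5=101 pc2: +4 =14
r6=110 pc2: +4 =18
r7=111 pc3: +8 =26
r8=1000 pc1: +2 =28
r9=1001 pc2: +4 =32
r10=1010 pc2: +4 =36
r11=1011 pc3: +8 =44
r12=1100 pc2: +4 =48
r13=1101 pc3: +8 =56
r14=1110 pc3: +8 =64
r15=1111 pc4: +16 =80
r16=10000 pc1: +2 =82
r17=10001 pc2: +4 =86
r18=10010 pc2: +4 =90
r19=10011 pc3: +8 =98
r20=10100 pc2: +4 =102
r21=10101 pc3: +8 =110
r22=10110 pc3: +8 =118
r23=10111 pc4: +16 =134
r24=11000 pc2: +4 =138
r25=11001 pc3: +8 =146
r26=11010 pc3: +8 =154
r27=11011 pc4: +16 =170
r28=11100 pc3: +8 =178
r29=11101 pc4: +16 =194
r30=11110 pc4: +16 =210
r31=11111 pc5: +32 =242
r32=100000 pc1: +2 =244
r33=100001 pc2: +4 =248
r34=100010 pc2: +4 =252
r35=100011 pc3: +8 =260
r36=100100 pc2: +4 =264
r37=100101 pc3: +8 =272
r38=100110 pc3: +8 =280
r39=100111 pc4: +16 =296
r40=101000 pc2: +4 =300
r41=101001 pc3: +8 =308
r42=101010 pc3: +8 =316
r43=101011 pc4: +16 =332
r44=101100 pc3: +8 =340
r45=101101 pc4: +16 =356
r46=101110 pc4: +16 =372

Answer: 372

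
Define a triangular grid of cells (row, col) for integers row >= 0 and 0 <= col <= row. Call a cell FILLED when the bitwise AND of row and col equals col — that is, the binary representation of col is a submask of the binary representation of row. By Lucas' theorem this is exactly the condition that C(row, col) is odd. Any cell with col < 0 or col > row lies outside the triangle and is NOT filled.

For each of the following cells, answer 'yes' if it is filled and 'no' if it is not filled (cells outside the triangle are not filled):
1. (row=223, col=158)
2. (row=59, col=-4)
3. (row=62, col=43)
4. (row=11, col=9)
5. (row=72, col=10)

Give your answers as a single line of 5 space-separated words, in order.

(223,158): row=0b11011111, col=0b10011110, row AND col = 0b10011110 = 158; 158 == 158 -> filled
(59,-4): col outside [0, 59] -> not filled
(62,43): row=0b111110, col=0b101011, row AND col = 0b101010 = 42; 42 != 43 -> empty
(11,9): row=0b1011, col=0b1001, row AND col = 0b1001 = 9; 9 == 9 -> filled
(72,10): row=0b1001000, col=0b1010, row AND col = 0b1000 = 8; 8 != 10 -> empty

Answer: yes no no yes no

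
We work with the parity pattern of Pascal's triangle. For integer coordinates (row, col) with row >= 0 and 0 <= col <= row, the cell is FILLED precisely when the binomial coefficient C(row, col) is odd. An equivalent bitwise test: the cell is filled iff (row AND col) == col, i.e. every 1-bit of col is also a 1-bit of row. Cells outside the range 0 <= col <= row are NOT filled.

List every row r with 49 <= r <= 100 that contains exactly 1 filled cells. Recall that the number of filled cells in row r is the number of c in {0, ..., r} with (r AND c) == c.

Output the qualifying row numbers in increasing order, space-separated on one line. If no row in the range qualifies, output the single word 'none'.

Row r has 2^popcount(r) filled cells, so we need popcount(r) = log2(1) = 0.
Scan r = 49..100 and keep those with exactly 0 one-bits:
r=49=110001 popcount=3 -> skip
r=50=110010 popcount=3 -> skip
r=51=110011 popcount=4 -> skip
r=52=110100 popcount=3 -> skip
r=53=110101 popcount=4 -> skip
r=54=110110 popcount=4 -> skip
r=55=110111 popcount=5 -> skip
r=56=111000 popcount=3 -> skip
r=57=111001 popcount=4 -> skip
r=58=111010 popcount=4 -> skip
r=59=111011 popcount=5 -> skip
r=60=111100 popcount=4 -> skip
r=61=111101 popcount=5 -> skip
r=62=111110 popcount=5 -> skip
r=63=111111 popcount=6 -> skip
r=64=1000000 popcount=1 -> skip
r=65=1000001 popcount=2 -> skip
r=66=1000010 popcount=2 -> skip
r=67=1000011 popcount=3 -> skip
r=68=1000100 popcount=2 -> skip
r=69=1000101 popcount=3 -> skip
r=70=1000110 popcount=3 -> skip
r=71=1000111 popcount=4 -> skip
r=72=1001000 popcount=2 -> skip
r=73=1001001 popcount=3 -> skip
r=74=1001010 popcount=3 -> skip
r=75=1001011 popcount=4 -> skip
r=76=1001100 popcount=3 -> skip
r=77=1001101 popcount=4 -> skip
r=78=1001110 popcount=4 -> skip
r=79=1001111 popcount=5 -> skip
r=80=1010000 popcount=2 -> skip
r=81=1010001 popcount=3 -> skip
r=82=1010010 popcount=3 -> skip
r=83=1010011 popcount=4 -> skip
r=84=1010100 popcount=3 -> skip
r=85=1010101 popcount=4 -> skip
r=86=1010110 popcount=4 -> skip
r=87=1010111 popcount=5 -> skip
r=88=1011000 popcount=3 -> skip
r=89=1011001 popcount=4 -> skip
r=90=1011010 popcount=4 -> skip
r=91=1011011 popcount=5 -> skip
r=92=1011100 popcount=4 -> skip
r=93=1011101 popcount=5 -> skip
r=94=1011110 popcount=5 -> skip
r=95=1011111 popcount=6 -> skip
r=96=1100000 popcount=2 -> skip
r=97=1100001 popcount=3 -> skip
r=98=1100010 popcount=3 -> skip
r=99=1100011 popcount=4 -> skip
r=100=1100100 popcount=3 -> skip
Kept rows: none

Answer: none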